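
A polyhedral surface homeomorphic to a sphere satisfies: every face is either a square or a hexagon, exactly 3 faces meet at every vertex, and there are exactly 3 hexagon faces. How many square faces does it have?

6

Let x be the number of squares; then F = 3 + x.
Edge–face incidences: 2E = 6·3 + 4·x = 18 + 4x.
Every vertex has degree 3, so 3V = 2E.
Euler: V − E + F = 2 ⇒ (2E)/3 − E + (3 + x) = 2.
Multiply by 6: 2·(2E) − 3·(2E) + 6·(3 + x) = 12, i.e. 18 + 6x − (18 + 4x) = 12.
Collecting terms: 2x = 12, so x = 6.
Then 2E = 18 + 4·6 = 42, so E = 21, V = 2E/3 = 14, F = 3 + 6 = 9.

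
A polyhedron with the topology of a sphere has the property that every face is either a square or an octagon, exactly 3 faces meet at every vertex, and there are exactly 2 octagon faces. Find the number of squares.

Let x be the number of squares; then F = 2 + x.
Edge–face incidences: 2E = 8·2 + 4·x = 16 + 4x.
Every vertex has degree 3, so 3V = 2E.
Euler: V − E + F = 2 ⇒ (2E)/3 − E + (2 + x) = 2.
Multiply by 6: 2·(2E) − 3·(2E) + 6·(2 + x) = 12, i.e. 12 + 6x − (16 + 4x) = 12.
Collecting terms: 2x − 4 = 12, so 2x = 16, so x = 8.
Then 2E = 16 + 4·8 = 48, so E = 24, V = 2E/3 = 16, F = 2 + 8 = 10.

8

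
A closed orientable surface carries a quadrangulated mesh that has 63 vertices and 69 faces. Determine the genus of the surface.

4

Every face is a square, so 2E = 4·69 = 276, giving E = 138.
χ = V − E + F = 63 − 138 + 69 = -6.
For a closed orientable surface χ = 2 − 2g, so g = (2 − (-6))/2 = 4.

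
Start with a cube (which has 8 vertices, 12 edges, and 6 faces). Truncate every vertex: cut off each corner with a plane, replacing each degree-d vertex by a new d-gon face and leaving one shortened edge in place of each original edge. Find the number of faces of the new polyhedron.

14

Truncation replaces each original edge-end by a new vertex, so V′ = 2E = 24.
Each original edge survives, and each old vertex of degree d contributes d new edges; summing degrees gives Σd = 2E, so E′ = E + 2E = 3E = 36.
Each original face survives and each original vertex becomes one new face: F′ = F + V = 14.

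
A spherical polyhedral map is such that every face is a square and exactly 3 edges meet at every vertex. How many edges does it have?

Each face has 4 edges and each edge borders two faces, so 2E = 4F.
Each vertex has degree 3, so 3V = 2E and hence V = 4F/3.
Euler: V − E + F = 2 ⇒ (4F/3) − (4F/2) + F = 2.
Multiply by 6: (8 − 12 + 6)F = 12, i.e. 2F = 12.
So F = 6, E = 4·6/2 = 12, V = 4·6/3 = 8.

12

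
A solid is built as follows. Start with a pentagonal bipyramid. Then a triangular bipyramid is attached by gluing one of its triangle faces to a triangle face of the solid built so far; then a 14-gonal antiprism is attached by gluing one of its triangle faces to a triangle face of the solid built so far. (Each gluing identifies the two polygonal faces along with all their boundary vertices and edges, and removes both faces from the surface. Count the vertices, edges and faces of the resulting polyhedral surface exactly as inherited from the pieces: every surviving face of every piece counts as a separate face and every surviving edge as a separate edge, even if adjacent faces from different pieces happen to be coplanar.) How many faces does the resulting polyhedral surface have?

42

A pentagonal bipyramid: V=7, E=15, F=10.
Attach a triangular bipyramid (V=5, E=9, F=6) along a 3-gon: merge 3 vertices and 3 edges, delete both glued faces → V=9, E=21, F=14.
Attach a 14-gonal antiprism (V=28, E=56, F=30) along a 3-gon: merge 3 vertices and 3 edges, delete both glued faces → V=34, E=74, F=42.
Check: V − E + F = 34 − 74 + 42 = 2.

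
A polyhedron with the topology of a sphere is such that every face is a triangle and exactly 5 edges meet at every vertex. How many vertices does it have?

Each face has 3 edges and each edge borders two faces, so 2E = 3F.
Each vertex has degree 5, so 5V = 2E and hence V = 3F/5.
Euler: V − E + F = 2 ⇒ (3F/5) − (3F/2) + F = 2.
Multiply by 10: (6 − 15 + 10)F = 20, i.e. 1F = 20.
So F = 20, E = 3·20/2 = 30, V = 3·20/5 = 12.

12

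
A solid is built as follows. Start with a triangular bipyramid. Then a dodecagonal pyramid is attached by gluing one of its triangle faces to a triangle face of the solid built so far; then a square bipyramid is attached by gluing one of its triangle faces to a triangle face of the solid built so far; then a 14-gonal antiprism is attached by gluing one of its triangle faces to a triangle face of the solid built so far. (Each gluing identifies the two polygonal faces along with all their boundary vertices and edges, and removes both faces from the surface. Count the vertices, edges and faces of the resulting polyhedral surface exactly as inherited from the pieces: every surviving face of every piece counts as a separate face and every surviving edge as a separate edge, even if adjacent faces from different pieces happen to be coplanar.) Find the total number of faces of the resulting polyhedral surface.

A triangular bipyramid: V=5, E=9, F=6.
Attach a dodecagonal pyramid (V=13, E=24, F=13) along a 3-gon: merge 3 vertices and 3 edges, delete both glued faces → V=15, E=30, F=17.
Attach a square bipyramid (V=6, E=12, F=8) along a 3-gon: merge 3 vertices and 3 edges, delete both glued faces → V=18, E=39, F=23.
Attach a 14-gonal antiprism (V=28, E=56, F=30) along a 3-gon: merge 3 vertices and 3 edges, delete both glued faces → V=43, E=92, F=51.
Check: V − E + F = 43 − 92 + 51 = 2.

51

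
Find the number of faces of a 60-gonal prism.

62

A prism on an n-gon has two n-gon bases and n rectangular sides: V = 2·60 = 120, E = 3·60 = 180, F = 60 + 2 = 62.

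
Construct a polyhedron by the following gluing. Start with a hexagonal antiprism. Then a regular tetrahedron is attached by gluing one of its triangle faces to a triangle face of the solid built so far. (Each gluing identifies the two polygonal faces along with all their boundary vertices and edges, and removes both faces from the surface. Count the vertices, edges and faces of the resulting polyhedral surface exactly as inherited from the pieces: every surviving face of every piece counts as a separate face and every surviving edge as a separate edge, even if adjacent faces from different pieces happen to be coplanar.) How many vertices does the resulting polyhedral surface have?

13

A hexagonal antiprism: V=12, E=24, F=14.
Attach a regular tetrahedron (V=4, E=6, F=4) along a 3-gon: merge 3 vertices and 3 edges, delete both glued faces → V=13, E=27, F=16.
Check: V − E + F = 13 − 27 + 16 = 2.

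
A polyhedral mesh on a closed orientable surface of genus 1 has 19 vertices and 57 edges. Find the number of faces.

38

For a closed orientable surface of genus 1, χ = 2 − 2·1 = 0.
F = 0 − V + E = 0 − 19 + 57 = 38.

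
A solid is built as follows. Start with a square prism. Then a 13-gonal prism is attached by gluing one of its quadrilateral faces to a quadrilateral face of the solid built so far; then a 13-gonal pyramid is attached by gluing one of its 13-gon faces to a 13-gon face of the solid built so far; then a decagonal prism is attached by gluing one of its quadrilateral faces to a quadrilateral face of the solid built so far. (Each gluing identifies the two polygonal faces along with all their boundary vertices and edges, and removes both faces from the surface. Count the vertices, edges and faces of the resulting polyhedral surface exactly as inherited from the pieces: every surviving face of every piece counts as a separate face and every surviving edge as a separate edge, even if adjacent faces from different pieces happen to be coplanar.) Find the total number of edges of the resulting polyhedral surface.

86

A square prism: V=8, E=12, F=6.
Attach a 13-gonal prism (V=26, E=39, F=15) along a 4-gon: merge 4 vertices and 4 edges, delete both glued faces → V=30, E=47, F=19.
Attach a 13-gonal pyramid (V=14, E=26, F=14) along a 13-gon: merge 13 vertices and 13 edges, delete both glued faces → V=31, E=60, F=31.
Attach a decagonal prism (V=20, E=30, F=12) along a 4-gon: merge 4 vertices and 4 edges, delete both glued faces → V=47, E=86, F=41.
Check: V − E + F = 47 − 86 + 41 = 2.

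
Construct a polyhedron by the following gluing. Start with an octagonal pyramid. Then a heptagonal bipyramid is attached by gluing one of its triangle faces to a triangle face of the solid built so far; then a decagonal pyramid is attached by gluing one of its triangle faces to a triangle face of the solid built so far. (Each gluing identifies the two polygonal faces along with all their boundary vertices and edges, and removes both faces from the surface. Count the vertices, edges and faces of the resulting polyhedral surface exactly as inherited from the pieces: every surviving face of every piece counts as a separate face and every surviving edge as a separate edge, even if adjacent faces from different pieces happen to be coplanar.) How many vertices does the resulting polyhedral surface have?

An octagonal pyramid: V=9, E=16, F=9.
Attach a heptagonal bipyramid (V=9, E=21, F=14) along a 3-gon: merge 3 vertices and 3 edges, delete both glued faces → V=15, E=34, F=21.
Attach a decagonal pyramid (V=11, E=20, F=11) along a 3-gon: merge 3 vertices and 3 edges, delete both glued faces → V=23, E=51, F=30.
Check: V − E + F = 23 − 51 + 30 = 2.

23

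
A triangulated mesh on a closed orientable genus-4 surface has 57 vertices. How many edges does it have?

χ = 2 − 2·4 = -6, and every face is a triangle so 3F = 2E.
V − E + F = -6 with E = 3F/2 gives 57 − (3/2 − 1)·F = -6, so F = 126 and E = 189.

189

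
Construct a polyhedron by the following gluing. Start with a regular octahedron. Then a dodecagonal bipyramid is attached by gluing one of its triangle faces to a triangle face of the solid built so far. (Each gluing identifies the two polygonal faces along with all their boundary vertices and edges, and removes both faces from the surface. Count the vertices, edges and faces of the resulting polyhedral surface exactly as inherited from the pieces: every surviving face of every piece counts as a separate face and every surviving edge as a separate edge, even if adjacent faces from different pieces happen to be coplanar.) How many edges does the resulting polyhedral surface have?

45

A regular octahedron: V=6, E=12, F=8.
Attach a dodecagonal bipyramid (V=14, E=36, F=24) along a 3-gon: merge 3 vertices and 3 edges, delete both glued faces → V=17, E=45, F=30.
Check: V − E + F = 17 − 45 + 30 = 2.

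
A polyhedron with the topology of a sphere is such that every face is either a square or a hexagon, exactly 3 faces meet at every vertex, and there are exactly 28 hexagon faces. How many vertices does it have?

64

Let x be the number of squares; then F = 28 + x.
Edge–face incidences: 2E = 6·28 + 4·x = 168 + 4x.
Every vertex has degree 3, so 3V = 2E.
Euler: V − E + F = 2 ⇒ (2E)/3 − E + (28 + x) = 2.
Multiply by 6: 2·(2E) − 3·(2E) + 6·(28 + x) = 12, i.e. 168 + 6x − (168 + 4x) = 12.
Collecting terms: 2x = 12, so x = 6.
Then 2E = 168 + 4·6 = 192, so E = 96, V = 2E/3 = 64, F = 28 + 6 = 34.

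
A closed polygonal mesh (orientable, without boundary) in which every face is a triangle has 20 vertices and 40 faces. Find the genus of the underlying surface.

Every face is a triangle, so 2E = 3·40 = 120, giving E = 60.
χ = V − E + F = 20 − 60 + 40 = 0.
For a closed orientable surface χ = 2 − 2g, so g = (2 − (0))/2 = 1.

1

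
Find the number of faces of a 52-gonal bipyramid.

A bipyramid over an n-gon has 2n triangular faces and n + 2 vertices: V = 52 + 2 = 54, E = 3·52 = 156, F = 2·52 = 104.
Check: V − E + F = 54 − 156 + 104 = 2.

104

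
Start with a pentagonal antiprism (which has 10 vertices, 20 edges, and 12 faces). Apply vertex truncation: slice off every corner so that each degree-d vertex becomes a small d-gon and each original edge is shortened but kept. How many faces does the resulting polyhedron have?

Truncation replaces each original edge-end by a new vertex, so V′ = 2E = 40.
Each original edge survives, and each old vertex of degree d contributes d new edges; summing degrees gives Σd = 2E, so E′ = E + 2E = 3E = 60.
Each original face survives and each original vertex becomes one new face: F′ = F + V = 22.

22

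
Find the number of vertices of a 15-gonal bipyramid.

17

A bipyramid over an n-gon has 2n triangular faces and n + 2 vertices: V = 15 + 2 = 17, E = 3·15 = 45, F = 2·15 = 30.
Check: V − E + F = 17 − 45 + 30 = 2.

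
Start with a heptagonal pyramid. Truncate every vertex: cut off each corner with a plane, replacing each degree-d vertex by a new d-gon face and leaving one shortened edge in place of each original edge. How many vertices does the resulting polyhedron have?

28

The base solid has V = 8, E = 14, F = 8.
Truncation replaces each original edge-end by a new vertex, so V′ = 2E = 28.
Each original edge survives, and each old vertex of degree d contributes d new edges; summing degrees gives Σd = 2E, so E′ = E + 2E = 3E = 42.
Each original face survives and each original vertex becomes one new face: F′ = F + V = 16.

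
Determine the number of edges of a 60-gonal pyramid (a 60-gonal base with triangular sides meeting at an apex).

120

A pyramid on an n-gon base has one n-gon and n triangles: V = 60 + 1 = 61, E = 2·60 = 120, F = 60 + 1 = 61.
Check: V − E + F = 61 − 120 + 61 = 2.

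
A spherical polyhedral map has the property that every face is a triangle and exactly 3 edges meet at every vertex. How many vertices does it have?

4

Each face has 3 edges and each edge borders two faces, so 2E = 3F.
Each vertex has degree 3, so 3V = 2E and hence V = 3F/3.
Euler: V − E + F = 2 ⇒ (3F/3) − (3F/2) + F = 2.
Multiply by 6: (6 − 9 + 6)F = 12, i.e. 3F = 12.
So F = 4, E = 3·4/2 = 6, V = 3·4/3 = 4.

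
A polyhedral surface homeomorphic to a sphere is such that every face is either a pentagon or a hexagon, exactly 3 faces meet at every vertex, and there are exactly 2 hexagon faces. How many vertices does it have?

24

Let x be the number of pentagons; then F = 2 + x.
Edge–face incidences: 2E = 6·2 + 5·x = 12 + 5x.
Every vertex has degree 3, so 3V = 2E.
Euler: V − E + F = 2 ⇒ (2E)/3 − E + (2 + x) = 2.
Multiply by 6: 2·(2E) − 3·(2E) + 6·(2 + x) = 12, i.e. 12 + 6x − (12 + 5x) = 12.
Collecting terms: x = 12.
Then 2E = 12 + 5·12 = 72, so E = 36, V = 2E/3 = 24, F = 2 + 12 = 14.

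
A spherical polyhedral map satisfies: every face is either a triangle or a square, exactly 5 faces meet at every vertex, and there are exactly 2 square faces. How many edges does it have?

40

Let x be the number of triangles; then F = 2 + x.
Edge–face incidences: 2E = 4·2 + 3·x = 8 + 3x.
Every vertex has degree 5, so 5V = 2E.
Euler: V − E + F = 2 ⇒ (2E)/5 − E + (2 + x) = 2.
Multiply by 10: 2·(2E) − 5·(2E) + 10·(2 + x) = 20, i.e. 20 + 10x − 3·(8 + 3x) = 20.
Collecting terms: x − 4 = 20, so x = 24.
Then 2E = 8 + 3·24 = 80, so E = 40, V = 2E/5 = 16, F = 2 + 24 = 26.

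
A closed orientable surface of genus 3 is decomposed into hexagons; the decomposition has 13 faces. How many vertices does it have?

χ = 2 − 2·3 = -4, and every face is a hexagon so 6F = 2E.
E = 6·13/2 = 39. Then V = -4 + E − F = -4 + 39 − 13 = 22.

22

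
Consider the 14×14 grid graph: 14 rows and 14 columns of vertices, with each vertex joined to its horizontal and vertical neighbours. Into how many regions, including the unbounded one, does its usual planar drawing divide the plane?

170

The grid has V = 14·14 = 196 vertices and E = 14·13 + 14·13 = 364 edges.
F = 2 − V + E = 2 − 196 + 364 = 170.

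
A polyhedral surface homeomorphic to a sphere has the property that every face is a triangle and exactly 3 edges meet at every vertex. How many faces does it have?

Each face has 3 edges and each edge borders two faces, so 2E = 3F.
Each vertex has degree 3, so 3V = 2E and hence V = 3F/3.
Euler: V − E + F = 2 ⇒ (3F/3) − (3F/2) + F = 2.
Multiply by 6: (6 − 9 + 6)F = 12, i.e. 3F = 12.
So F = 4, E = 3·4/2 = 6, V = 3·4/3 = 4.

4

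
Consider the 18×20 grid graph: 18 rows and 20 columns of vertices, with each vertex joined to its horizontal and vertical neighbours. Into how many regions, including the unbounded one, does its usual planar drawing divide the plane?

324

The grid has V = 18·20 = 360 vertices and E = 18·19 + 20·17 = 682 edges.
F = 2 − V + E = 2 − 360 + 682 = 324.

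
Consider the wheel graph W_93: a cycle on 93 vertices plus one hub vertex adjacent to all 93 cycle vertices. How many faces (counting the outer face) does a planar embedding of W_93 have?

94

W_93 has V = 93 + 1 = 94 vertices and E = 2·93 = 186 edges.
By Euler's formula F = 2 − V + E = 2 − 94 + 186 = 94.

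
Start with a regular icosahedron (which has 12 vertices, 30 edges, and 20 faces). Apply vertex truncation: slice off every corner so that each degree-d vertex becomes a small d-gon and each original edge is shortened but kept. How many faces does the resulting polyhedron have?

Truncation replaces each original edge-end by a new vertex, so V′ = 2E = 60.
Each original edge survives, and each old vertex of degree d contributes d new edges; summing degrees gives Σd = 2E, so E′ = E + 2E = 3E = 90.
Each original face survives and each original vertex becomes one new face: F′ = F + V = 32.

32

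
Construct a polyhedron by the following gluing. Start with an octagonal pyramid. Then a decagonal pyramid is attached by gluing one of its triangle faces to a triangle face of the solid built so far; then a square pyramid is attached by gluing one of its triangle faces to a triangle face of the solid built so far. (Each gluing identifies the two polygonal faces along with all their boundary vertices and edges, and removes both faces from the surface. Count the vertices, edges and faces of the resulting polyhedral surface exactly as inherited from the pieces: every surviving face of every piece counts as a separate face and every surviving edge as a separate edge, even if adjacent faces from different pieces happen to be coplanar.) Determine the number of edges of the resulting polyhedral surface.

An octagonal pyramid: V=9, E=16, F=9.
Attach a decagonal pyramid (V=11, E=20, F=11) along a 3-gon: merge 3 vertices and 3 edges, delete both glued faces → V=17, E=33, F=18.
Attach a square pyramid (V=5, E=8, F=5) along a 3-gon: merge 3 vertices and 3 edges, delete both glued faces → V=19, E=38, F=21.
Check: V − E + F = 19 − 38 + 21 = 2.

38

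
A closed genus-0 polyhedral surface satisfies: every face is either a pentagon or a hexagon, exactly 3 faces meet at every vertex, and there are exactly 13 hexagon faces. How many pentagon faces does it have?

Let x be the number of pentagons; then F = 13 + x.
Edge–face incidences: 2E = 6·13 + 5·x = 78 + 5x.
Every vertex has degree 3, so 3V = 2E.
Euler: V − E + F = 2 ⇒ (2E)/3 − E + (13 + x) = 2.
Multiply by 6: 2·(2E) − 3·(2E) + 6·(13 + x) = 12, i.e. 78 + 6x − (78 + 5x) = 12.
Collecting terms: x = 12.
Then 2E = 78 + 5·12 = 138, so E = 69, V = 2E/3 = 46, F = 13 + 12 = 25.

12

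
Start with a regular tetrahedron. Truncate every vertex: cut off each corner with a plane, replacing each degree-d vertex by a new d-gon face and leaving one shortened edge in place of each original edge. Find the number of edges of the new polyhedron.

18

The base solid has V = 4, E = 6, F = 4.
Truncation replaces each original edge-end by a new vertex, so V′ = 2E = 12.
Each original edge survives, and each old vertex of degree d contributes d new edges; summing degrees gives Σd = 2E, so E′ = E + 2E = 3E = 18.
Each original face survives and each original vertex becomes one new face: F′ = F + V = 8.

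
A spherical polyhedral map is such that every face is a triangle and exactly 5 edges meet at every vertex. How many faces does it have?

20

Each face has 3 edges and each edge borders two faces, so 2E = 3F.
Each vertex has degree 5, so 5V = 2E and hence V = 3F/5.
Euler: V − E + F = 2 ⇒ (3F/5) − (3F/2) + F = 2.
Multiply by 10: (6 − 15 + 10)F = 20, i.e. 1F = 20.
So F = 20, E = 3·20/2 = 30, V = 3·20/5 = 12.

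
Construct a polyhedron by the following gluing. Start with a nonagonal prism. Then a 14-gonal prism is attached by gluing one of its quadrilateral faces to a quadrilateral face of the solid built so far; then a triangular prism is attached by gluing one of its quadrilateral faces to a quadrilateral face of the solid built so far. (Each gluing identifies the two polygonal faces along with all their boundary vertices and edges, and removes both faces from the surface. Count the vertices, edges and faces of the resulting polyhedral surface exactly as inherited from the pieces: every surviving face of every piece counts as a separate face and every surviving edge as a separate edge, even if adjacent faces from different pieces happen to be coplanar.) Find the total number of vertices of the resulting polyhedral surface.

A nonagonal prism: V=18, E=27, F=11.
Attach a 14-gonal prism (V=28, E=42, F=16) along a 4-gon: merge 4 vertices and 4 edges, delete both glued faces → V=42, E=65, F=25.
Attach a triangular prism (V=6, E=9, F=5) along a 4-gon: merge 4 vertices and 4 edges, delete both glued faces → V=44, E=70, F=28.
Check: V − E + F = 44 − 70 + 28 = 2.

44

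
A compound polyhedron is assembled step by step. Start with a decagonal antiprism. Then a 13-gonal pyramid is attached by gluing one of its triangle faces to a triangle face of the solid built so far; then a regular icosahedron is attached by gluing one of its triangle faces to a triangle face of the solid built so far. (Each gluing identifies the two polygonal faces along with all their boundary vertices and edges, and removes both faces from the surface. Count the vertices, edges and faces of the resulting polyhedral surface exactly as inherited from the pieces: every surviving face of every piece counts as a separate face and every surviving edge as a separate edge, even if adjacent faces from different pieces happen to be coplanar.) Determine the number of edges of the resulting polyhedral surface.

90

A decagonal antiprism: V=20, E=40, F=22.
Attach a 13-gonal pyramid (V=14, E=26, F=14) along a 3-gon: merge 3 vertices and 3 edges, delete both glued faces → V=31, E=63, F=34.
Attach a regular icosahedron (V=12, E=30, F=20) along a 3-gon: merge 3 vertices and 3 edges, delete both glued faces → V=40, E=90, F=52.
Check: V − E + F = 40 − 90 + 52 = 2.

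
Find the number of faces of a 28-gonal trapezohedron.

56

The n-trapezohedron (dual of the n-antiprism) has V = 2·28 + 2 = 58, E = 4·28 = 112, F = 2·28 = 56.
Check: V − E + F = 58 − 112 + 56 = 2.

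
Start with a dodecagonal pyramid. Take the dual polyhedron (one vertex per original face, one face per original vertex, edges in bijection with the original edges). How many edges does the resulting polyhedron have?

The base solid has V = 13, E = 24, F = 13.
The dual swaps V and F and preserves E: V′ = F = 13, E′ = E = 24, F′ = V = 13.

24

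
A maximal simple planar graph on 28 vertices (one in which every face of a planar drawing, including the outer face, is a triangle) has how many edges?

In a plane triangulation 3F = 2E and V − E + F = 2, so E = 3V − 6 = 3·28 − 6 = 78.

78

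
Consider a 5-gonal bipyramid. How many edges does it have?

15

A bipyramid over an n-gon has 2n triangular faces and n + 2 vertices: V = 5 + 2 = 7, E = 3·5 = 15, F = 2·5 = 10.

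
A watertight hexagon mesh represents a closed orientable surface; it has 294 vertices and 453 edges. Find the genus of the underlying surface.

5

Every face is a hexagon and each edge borders two faces, so 6F = 2·453, giving F = 151.
χ = V − E + F = 294 − 453 + 151 = -8.
For a closed orientable surface χ = 2 − 2g, so g = (2 − (-8))/2 = 5.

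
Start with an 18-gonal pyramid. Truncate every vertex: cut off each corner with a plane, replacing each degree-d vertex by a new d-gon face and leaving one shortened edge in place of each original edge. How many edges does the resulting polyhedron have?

The base solid has V = 19, E = 36, F = 19.
Truncation replaces each original edge-end by a new vertex, so V′ = 2E = 72.
Each original edge survives, and each old vertex of degree d contributes d new edges; summing degrees gives Σd = 2E, so E′ = E + 2E = 3E = 108.
Each original face survives and each original vertex becomes one new face: F′ = F + V = 38.

108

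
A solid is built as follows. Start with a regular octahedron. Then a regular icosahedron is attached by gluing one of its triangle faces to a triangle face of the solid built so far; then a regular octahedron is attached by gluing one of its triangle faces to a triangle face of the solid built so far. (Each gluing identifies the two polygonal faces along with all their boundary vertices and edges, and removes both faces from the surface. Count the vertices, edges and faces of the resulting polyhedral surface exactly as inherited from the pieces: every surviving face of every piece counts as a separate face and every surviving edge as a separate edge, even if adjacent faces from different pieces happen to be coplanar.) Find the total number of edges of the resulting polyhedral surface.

A regular octahedron: V=6, E=12, F=8.
Attach a regular icosahedron (V=12, E=30, F=20) along a 3-gon: merge 3 vertices and 3 edges, delete both glued faces → V=15, E=39, F=26.
Attach a regular octahedron (V=6, E=12, F=8) along a 3-gon: merge 3 vertices and 3 edges, delete both glued faces → V=18, E=48, F=32.
Check: V − E + F = 18 − 48 + 32 = 2.

48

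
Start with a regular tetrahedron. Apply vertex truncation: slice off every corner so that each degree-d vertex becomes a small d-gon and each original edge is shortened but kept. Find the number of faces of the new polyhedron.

8

The base solid has V = 4, E = 6, F = 4.
Truncation replaces each original edge-end by a new vertex, so V′ = 2E = 12.
Each original edge survives, and each old vertex of degree d contributes d new edges; summing degrees gives Σd = 2E, so E′ = E + 2E = 3E = 18.
Each original face survives and each original vertex becomes one new face: F′ = F + V = 8.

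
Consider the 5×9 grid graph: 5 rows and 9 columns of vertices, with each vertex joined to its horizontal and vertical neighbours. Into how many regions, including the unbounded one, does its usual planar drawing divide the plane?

33

The grid has V = 5·9 = 45 vertices and E = 5·8 + 9·4 = 76 edges.
F = 2 − V + E = 2 − 45 + 76 = 33.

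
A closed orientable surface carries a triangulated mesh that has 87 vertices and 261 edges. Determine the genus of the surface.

Every face is a triangle and each edge borders two faces, so 3F = 2·261, giving F = 174.
χ = V − E + F = 87 − 261 + 174 = 0.
For a closed orientable surface χ = 2 − 2g, so g = (2 − (0))/2 = 1.

1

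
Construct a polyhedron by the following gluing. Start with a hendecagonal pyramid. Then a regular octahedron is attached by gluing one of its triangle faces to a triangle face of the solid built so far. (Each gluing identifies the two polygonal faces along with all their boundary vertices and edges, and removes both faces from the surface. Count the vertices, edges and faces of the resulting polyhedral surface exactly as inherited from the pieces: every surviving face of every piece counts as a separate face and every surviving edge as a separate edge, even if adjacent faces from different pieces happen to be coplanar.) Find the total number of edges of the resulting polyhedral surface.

A hendecagonal pyramid: V=12, E=22, F=12.
Attach a regular octahedron (V=6, E=12, F=8) along a 3-gon: merge 3 vertices and 3 edges, delete both glued faces → V=15, E=31, F=18.
Check: V − E + F = 15 − 31 + 18 = 2.

31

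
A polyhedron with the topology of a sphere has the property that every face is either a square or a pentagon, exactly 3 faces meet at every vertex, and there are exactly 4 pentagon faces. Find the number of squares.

Let x be the number of squares; then F = 4 + x.
Edge–face incidences: 2E = 5·4 + 4·x = 20 + 4x.
Every vertex has degree 3, so 3V = 2E.
Euler: V − E + F = 2 ⇒ (2E)/3 − E + (4 + x) = 2.
Multiply by 6: 2·(2E) − 3·(2E) + 6·(4 + x) = 12, i.e. 24 + 6x − (20 + 4x) = 12.
Collecting terms: 2x + 4 = 12, so 2x = 8, so x = 4.
Then 2E = 20 + 4·4 = 36, so E = 18, V = 2E/3 = 12, F = 4 + 4 = 8.

4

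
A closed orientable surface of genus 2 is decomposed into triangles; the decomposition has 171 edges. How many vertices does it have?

55

χ = 2 − 2·2 = -2, and every face is a triangle so 3F = 2E.
F = 2E/3 = 114. Then V = -2 + E − F = -2 + 171 − 114 = 55.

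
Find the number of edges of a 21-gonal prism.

63

A prism on an n-gon has two n-gon bases and n rectangular sides: V = 2·21 = 42, E = 3·21 = 63, F = 21 + 2 = 23.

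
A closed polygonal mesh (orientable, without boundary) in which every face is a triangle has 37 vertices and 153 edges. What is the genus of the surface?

8

Every face is a triangle and each edge borders two faces, so 3F = 2·153, giving F = 102.
χ = V − E + F = 37 − 153 + 102 = -14.
For a closed orientable surface χ = 2 − 2g, so g = (2 − (-14))/2 = 8.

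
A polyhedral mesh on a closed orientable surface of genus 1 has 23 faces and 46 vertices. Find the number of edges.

69

For a closed orientable surface of genus 1, χ = 2 − 2·1 = 0.
E = V + F − (0) = 46 + 23 − (0) = 69.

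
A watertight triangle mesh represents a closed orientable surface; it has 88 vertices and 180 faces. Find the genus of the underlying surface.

Every face is a triangle, so 2E = 3·180 = 540, giving E = 270.
χ = V − E + F = 88 − 270 + 180 = -2.
For a closed orientable surface χ = 2 − 2g, so g = (2 − (-2))/2 = 2.

2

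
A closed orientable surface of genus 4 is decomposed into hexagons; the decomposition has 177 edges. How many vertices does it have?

112

χ = 2 − 2·4 = -6, and every face is a hexagon so 6F = 2E.
F = 2E/6 = 59. Then V = -6 + E − F = -6 + 177 − 59 = 112.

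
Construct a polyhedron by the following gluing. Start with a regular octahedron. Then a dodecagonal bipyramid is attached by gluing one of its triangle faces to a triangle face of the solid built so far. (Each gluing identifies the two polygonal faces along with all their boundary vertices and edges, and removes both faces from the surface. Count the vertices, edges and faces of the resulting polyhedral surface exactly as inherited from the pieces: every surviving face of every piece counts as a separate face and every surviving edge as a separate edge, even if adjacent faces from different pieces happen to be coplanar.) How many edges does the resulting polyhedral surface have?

45

A regular octahedron: V=6, E=12, F=8.
Attach a dodecagonal bipyramid (V=14, E=36, F=24) along a 3-gon: merge 3 vertices and 3 edges, delete both glued faces → V=17, E=45, F=30.
Check: V − E + F = 17 − 45 + 30 = 2.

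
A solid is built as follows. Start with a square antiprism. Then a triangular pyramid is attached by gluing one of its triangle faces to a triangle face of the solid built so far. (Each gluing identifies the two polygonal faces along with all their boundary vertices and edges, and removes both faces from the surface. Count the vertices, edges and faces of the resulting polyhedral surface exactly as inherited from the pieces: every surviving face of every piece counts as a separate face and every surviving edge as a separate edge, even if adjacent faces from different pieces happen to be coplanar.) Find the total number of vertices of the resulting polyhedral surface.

9

A square antiprism: V=8, E=16, F=10.
Attach a triangular pyramid (V=4, E=6, F=4) along a 3-gon: merge 3 vertices and 3 edges, delete both glued faces → V=9, E=19, F=12.
Check: V − E + F = 9 − 19 + 12 = 2.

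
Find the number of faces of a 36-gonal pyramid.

37

A pyramid on an n-gon base has one n-gon and n triangles: V = 36 + 1 = 37, E = 2·36 = 72, F = 36 + 1 = 37.
Check: V − E + F = 37 − 72 + 37 = 2.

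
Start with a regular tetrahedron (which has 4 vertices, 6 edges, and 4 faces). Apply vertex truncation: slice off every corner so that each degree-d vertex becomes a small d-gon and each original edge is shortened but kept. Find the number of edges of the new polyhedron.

18

Truncation replaces each original edge-end by a new vertex, so V′ = 2E = 12.
Each original edge survives, and each old vertex of degree d contributes d new edges; summing degrees gives Σd = 2E, so E′ = E + 2E = 3E = 18.
Each original face survives and each original vertex becomes one new face: F′ = F + V = 8.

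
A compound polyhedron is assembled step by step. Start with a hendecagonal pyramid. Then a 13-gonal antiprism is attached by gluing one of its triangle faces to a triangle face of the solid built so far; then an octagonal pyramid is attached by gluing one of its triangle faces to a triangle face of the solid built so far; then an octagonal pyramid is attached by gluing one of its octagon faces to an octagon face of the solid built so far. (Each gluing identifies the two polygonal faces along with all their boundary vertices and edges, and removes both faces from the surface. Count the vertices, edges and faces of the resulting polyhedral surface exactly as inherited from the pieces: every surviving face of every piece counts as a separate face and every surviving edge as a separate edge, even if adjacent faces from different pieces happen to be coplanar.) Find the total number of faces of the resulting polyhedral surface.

52

A hendecagonal pyramid: V=12, E=22, F=12.
Attach a 13-gonal antiprism (V=26, E=52, F=28) along a 3-gon: merge 3 vertices and 3 edges, delete both glued faces → V=35, E=71, F=38.
Attach an octagonal pyramid (V=9, E=16, F=9) along a 3-gon: merge 3 vertices and 3 edges, delete both glued faces → V=41, E=84, F=45.
Attach an octagonal pyramid (V=9, E=16, F=9) along an 8-gon: merge 8 vertices and 8 edges, delete both glued faces → V=42, E=92, F=52.
Check: V − E + F = 42 − 92 + 52 = 2.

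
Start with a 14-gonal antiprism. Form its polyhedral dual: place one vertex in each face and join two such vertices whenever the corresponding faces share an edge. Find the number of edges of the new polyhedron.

The base solid has V = 28, E = 56, F = 30.
The dual swaps V and F and preserves E: V′ = F = 30, E′ = E = 56, F′ = V = 28.

56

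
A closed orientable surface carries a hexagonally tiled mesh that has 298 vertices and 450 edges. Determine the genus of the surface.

Every face is a hexagon and each edge borders two faces, so 6F = 2·450, giving F = 150.
χ = V − E + F = 298 − 450 + 150 = -2.
For a closed orientable surface χ = 2 − 2g, so g = (2 − (-2))/2 = 2.

2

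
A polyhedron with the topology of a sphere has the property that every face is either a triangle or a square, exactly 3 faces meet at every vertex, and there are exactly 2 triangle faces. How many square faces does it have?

3

Let x be the number of squares; then F = 2 + x.
Edge–face incidences: 2E = 3·2 + 4·x = 6 + 4x.
Every vertex has degree 3, so 3V = 2E.
Euler: V − E + F = 2 ⇒ (2E)/3 − E + (2 + x) = 2.
Multiply by 6: 2·(2E) − 3·(2E) + 6·(2 + x) = 12, i.e. 12 + 6x − (6 + 4x) = 12.
Collecting terms: 2x + 6 = 12, so 2x = 6, so x = 3.
Then 2E = 6 + 4·3 = 18, so E = 9, V = 2E/3 = 6, F = 2 + 3 = 5.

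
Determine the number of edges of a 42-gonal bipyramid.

126

A bipyramid over an n-gon has 2n triangular faces and n + 2 vertices: V = 42 + 2 = 44, E = 3·42 = 126, F = 2·42 = 84.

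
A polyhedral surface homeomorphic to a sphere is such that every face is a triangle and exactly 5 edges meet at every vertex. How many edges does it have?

Each face has 3 edges and each edge borders two faces, so 2E = 3F.
Each vertex has degree 5, so 5V = 2E and hence V = 3F/5.
Euler: V − E + F = 2 ⇒ (3F/5) − (3F/2) + F = 2.
Multiply by 10: (6 − 15 + 10)F = 20, i.e. 1F = 20.
So F = 20, E = 3·20/2 = 30, V = 3·20/5 = 12.

30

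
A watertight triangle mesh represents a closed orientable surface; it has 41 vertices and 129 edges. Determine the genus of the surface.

Every face is a triangle and each edge borders two faces, so 3F = 2·129, giving F = 86.
χ = V − E + F = 41 − 129 + 86 = -2.
For a closed orientable surface χ = 2 − 2g, so g = (2 − (-2))/2 = 2.

2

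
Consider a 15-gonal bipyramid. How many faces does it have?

A bipyramid over an n-gon has 2n triangular faces and n + 2 vertices: V = 15 + 2 = 17, E = 3·15 = 45, F = 2·15 = 30.

30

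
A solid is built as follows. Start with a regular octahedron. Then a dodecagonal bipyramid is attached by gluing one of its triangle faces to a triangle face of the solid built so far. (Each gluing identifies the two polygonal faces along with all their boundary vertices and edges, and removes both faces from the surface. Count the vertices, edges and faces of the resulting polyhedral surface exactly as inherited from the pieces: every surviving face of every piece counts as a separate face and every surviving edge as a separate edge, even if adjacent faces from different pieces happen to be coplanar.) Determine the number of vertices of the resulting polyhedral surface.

A regular octahedron: V=6, E=12, F=8.
Attach a dodecagonal bipyramid (V=14, E=36, F=24) along a 3-gon: merge 3 vertices and 3 edges, delete both glued faces → V=17, E=45, F=30.
Check: V − E + F = 17 − 45 + 30 = 2.

17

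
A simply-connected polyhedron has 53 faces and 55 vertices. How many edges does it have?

Here V − E + F = 2.
E = V + F − (2) = 55 + 53 − (2) = 106.

106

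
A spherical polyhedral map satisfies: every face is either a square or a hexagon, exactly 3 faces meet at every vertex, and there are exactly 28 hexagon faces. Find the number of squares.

Let x be the number of squares; then F = 28 + x.
Edge–face incidences: 2E = 6·28 + 4·x = 168 + 4x.
Every vertex has degree 3, so 3V = 2E.
Euler: V − E + F = 2 ⇒ (2E)/3 − E + (28 + x) = 2.
Multiply by 6: 2·(2E) − 3·(2E) + 6·(28 + x) = 12, i.e. 168 + 6x − (168 + 4x) = 12.
Collecting terms: 2x = 12, so x = 6.
Then 2E = 168 + 4·6 = 192, so E = 96, V = 2E/3 = 64, F = 28 + 6 = 34.

6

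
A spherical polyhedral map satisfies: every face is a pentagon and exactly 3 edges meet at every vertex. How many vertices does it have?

Each face has 5 edges and each edge borders two faces, so 2E = 5F.
Each vertex has degree 3, so 3V = 2E and hence V = 5F/3.
Euler: V − E + F = 2 ⇒ (5F/3) − (5F/2) + F = 2.
Multiply by 6: (10 − 15 + 6)F = 12, i.e. 1F = 12.
So F = 12, E = 5·12/2 = 30, V = 5·12/3 = 20.

20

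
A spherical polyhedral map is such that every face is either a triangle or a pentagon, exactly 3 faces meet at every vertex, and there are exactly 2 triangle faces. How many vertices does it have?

12

Let x be the number of pentagons; then F = 2 + x.
Edge–face incidences: 2E = 3·2 + 5·x = 6 + 5x.
Every vertex has degree 3, so 3V = 2E.
Euler: V − E + F = 2 ⇒ (2E)/3 − E + (2 + x) = 2.
Multiply by 6: 2·(2E) − 3·(2E) + 6·(2 + x) = 12, i.e. 12 + 6x − (6 + 5x) = 12.
Collecting terms: x + 6 = 12, so x = 6.
Then 2E = 6 + 5·6 = 36, so E = 18, V = 2E/3 = 12, F = 2 + 6 = 8.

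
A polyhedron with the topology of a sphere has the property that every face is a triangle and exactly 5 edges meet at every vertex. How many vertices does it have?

12

Each face has 3 edges and each edge borders two faces, so 2E = 3F.
Each vertex has degree 5, so 5V = 2E and hence V = 3F/5.
Euler: V − E + F = 2 ⇒ (3F/5) − (3F/2) + F = 2.
Multiply by 10: (6 − 15 + 10)F = 20, i.e. 1F = 20.
So F = 20, E = 3·20/2 = 30, V = 3·20/5 = 12.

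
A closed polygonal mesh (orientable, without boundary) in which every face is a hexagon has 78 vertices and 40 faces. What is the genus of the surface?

2

Every face is a hexagon, so 2E = 6·40 = 240, giving E = 120.
χ = V − E + F = 78 − 120 + 40 = -2.
For a closed orientable surface χ = 2 − 2g, so g = (2 − (-2))/2 = 2.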